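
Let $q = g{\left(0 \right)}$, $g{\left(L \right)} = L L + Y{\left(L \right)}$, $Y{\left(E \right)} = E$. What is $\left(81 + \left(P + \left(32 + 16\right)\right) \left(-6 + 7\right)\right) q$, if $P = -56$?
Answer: $0$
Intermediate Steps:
$g{\left(L \right)} = L + L^{2}$ ($g{\left(L \right)} = L L + L = L^{2} + L = L + L^{2}$)
$q = 0$ ($q = 0 \left(1 + 0\right) = 0 \cdot 1 = 0$)
$\left(81 + \left(P + \left(32 + 16\right)\right) \left(-6 + 7\right)\right) q = \left(81 + \left(-56 + \left(32 + 16\right)\right) \left(-6 + 7\right)\right) 0 = \left(81 + \left(-56 + 48\right) 1\right) 0 = \left(81 - 8\right) 0 = 73 \cdot 0 = 0$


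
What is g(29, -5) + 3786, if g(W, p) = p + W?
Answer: 3810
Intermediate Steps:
g(W, p) = W + p
g(29, -5) + 3786 = (29 - 5) + 3786 = 24 + 3786 = 3810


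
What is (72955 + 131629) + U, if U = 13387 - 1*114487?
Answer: 103484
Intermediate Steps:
U = -101100 (U = 13387 - 114487 = -101100)
(72955 + 131629) + U = (72955 + 131629) - 101100 = 204584 - 101100 = 103484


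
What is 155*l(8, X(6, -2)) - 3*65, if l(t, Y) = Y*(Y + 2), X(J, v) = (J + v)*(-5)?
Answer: 55605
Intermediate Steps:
X(J, v) = -5*J - 5*v
l(t, Y) = Y*(2 + Y)
155*l(8, X(6, -2)) - 3*65 = 155*((-5*6 - 5*(-2))*(2 + (-5*6 - 5*(-2)))) - 3*65 = 155*((-30 + 10)*(2 + (-30 + 10))) - 195 = 155*(-20*(2 - 20)) - 195 = 155*(-20*(-18)) - 195 = 155*360 - 195 = 55800 - 195 = 55605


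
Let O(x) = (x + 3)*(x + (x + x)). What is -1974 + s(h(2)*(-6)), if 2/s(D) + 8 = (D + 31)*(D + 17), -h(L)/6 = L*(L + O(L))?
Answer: -10698146296/5419527 ≈ -1974.0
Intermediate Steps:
O(x) = 3*x*(3 + x) (O(x) = (3 + x)*(x + 2*x) = (3 + x)*(3*x) = 3*x*(3 + x))
h(L) = -6*L*(L + 3*L*(3 + L))
s(D) = 2/(-8 + (17 + D)*(31 + D)) (s(D) = 2/(-8 + (D + 31)*(D + 17)) = 2/(-8 + (31 + D)*(17 + D)) = 2/(-8 + (17 + D)*(31 + D)))
-1974 + s(h(2)*(-6)) = -1974 + 2/(519 + ((2**2*(-60 - 18*2))*(-6))**2 + 48*((2**2*(-60 - 18*2))*(-6))) = -1974 + 2/(519 + ((4*(-60 - 36))*(-6))**2 + 48*((4*(-60 - 36))*(-6))) = -1974 + 2/(519 + ((4*(-96))*(-6))**2 + 48*((4*(-96))*(-6))) = -1974 + 2/(519 + (-384*(-6))**2 + 48*(-384*(-6))) = -1974 + 2/(519 + 2304**2 + 48*2304) = -1974 + 2/(519 + 5308416 + 110592) = -1974 + 2/5419527 = -10698146296/5419527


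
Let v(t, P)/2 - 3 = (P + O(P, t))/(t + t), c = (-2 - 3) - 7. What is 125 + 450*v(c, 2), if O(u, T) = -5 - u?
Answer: 6025/2 ≈ 3012.5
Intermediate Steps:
c = -12 (c = -5 - 7 = -12)
v(t, P) = 6 - 5/t (v(t, P) = 6 + 2*((P + (-5 - P))/(t + t)) = 6 + 2*(-5*1/(2*t)) = 6 + 2*(-5/(2*t)) = 6 - 5/t)
125 + 450*v(c, 2) = 125 + 450*(6 - 5/(-12)) = 125 + 450*(6 - 5*(-1/12)) = 125 + 450*(6 + 5/12) = 125 + 450*(77/12) = 125 + 5775/2 = 6025/2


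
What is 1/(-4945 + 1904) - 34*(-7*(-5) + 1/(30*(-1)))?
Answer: -54230168/45615 ≈ -1188.9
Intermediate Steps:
1/(-4945 + 1904) - 34*(-7*(-5) + 1/(30*(-1))) = 1/(-3041) - 34*(35 + (1/30)*(-1)) = -1/3041 - 34*(35 - 1/30) = -1/3041 - 34*1049/30 = -1/3041 - 17833/15 = -54230168/45615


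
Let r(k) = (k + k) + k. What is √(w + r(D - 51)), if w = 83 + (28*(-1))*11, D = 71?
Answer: I*√165 ≈ 12.845*I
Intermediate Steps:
r(k) = 3*k (r(k) = 2*k + k = 3*k)
w = -225 (w = 83 - 28*11 = 83 - 308 = -225)
√(w + r(D - 51)) = √(-225 + 3*(71 - 51)) = √(-225 + 3*20) = √(-225 + 60) = √(-165) = I*√165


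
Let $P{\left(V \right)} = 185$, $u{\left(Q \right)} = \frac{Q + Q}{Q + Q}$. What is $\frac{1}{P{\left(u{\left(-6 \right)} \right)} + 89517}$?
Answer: $\frac{1}{89702} \approx 1.1148 \cdot 10^{-5}$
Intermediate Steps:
$u{\left(Q \right)} = 1$ ($u{\left(Q \right)} = \frac{2 Q}{2 Q} = 2 Q \frac{1}{2 Q} = 1$)
$\frac{1}{P{\left(u{\left(-6 \right)} \right)} + 89517} = \frac{1}{185 + 89517} = \frac{1}{89702}$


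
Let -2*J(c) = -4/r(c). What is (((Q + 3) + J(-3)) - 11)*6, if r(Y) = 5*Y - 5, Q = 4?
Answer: -123/5 ≈ -24.600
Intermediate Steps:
r(Y) = -5 + 5*Y
J(c) = 2/(-5 + 5*c) (J(c) = -(-2)/(-5 + 5*c) = 2/(-5 + 5*c))
(((Q + 3) + J(-3)) - 11)*6 = (((4 + 3) + 2/(5*(-1 - 3))) - 11)*6 = ((7 + (⅖)/(-4)) - 11)*6 = ((7 + (⅖)*(-¼)) - 11)*6 = ((7 - ⅒) - 11)*6 = (69/10 - 11)*6 = -41/10*6 = -123/5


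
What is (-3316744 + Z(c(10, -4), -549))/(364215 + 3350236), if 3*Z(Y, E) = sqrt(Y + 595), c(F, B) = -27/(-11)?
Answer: -3316744/3714451 + 2*sqrt(18073)/122576883 ≈ -0.89293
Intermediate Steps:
c(F, B) = 27/11 (c(F, B) = -27*(-1/11) = 27/11)
Z(Y, E) = sqrt(595 + Y)/3 (Z(Y, E) = sqrt(Y + 595)/3 = sqrt(595 + Y)/3)
(-3316744 + Z(c(10, -4), -549))/(364215 + 3350236) = (-3316744 + sqrt(595 + 27/11)/3)/(364215 + 3350236) = (-3316744 + sqrt(6572/11)/3)/3714451 = (-3316744 + (2*sqrt(18073)/11)/3)*(1/3714451) = (-3316744 + 2*sqrt(18073)/33)*(1/3714451) = -3316744/3714451 + 2*sqrt(18073)/122576883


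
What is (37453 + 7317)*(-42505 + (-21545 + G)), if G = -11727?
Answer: -3392536290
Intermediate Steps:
(37453 + 7317)*(-42505 + (-21545 + G)) = (37453 + 7317)*(-42505 + (-21545 - 11727)) = 44770*(-42505 - 33272) = 44770*(-75777) = -3392536290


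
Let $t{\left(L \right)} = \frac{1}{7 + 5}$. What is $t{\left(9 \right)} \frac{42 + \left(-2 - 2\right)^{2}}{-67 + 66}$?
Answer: $- \frac{29}{6} \approx -4.8333$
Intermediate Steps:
$t{\left(L \right)} = \frac{1}{12}$
$t{\left(9 \right)} \frac{42 + \left(-2 - 2\right)^{2}}{-67 + 66} = \frac{\left(42 + \left(-2 - 2\right)^{2}\right) \frac{1}{-67 + 66}}{12} = \frac{\left(42 + \left(-4\right)^{2}\right) \frac{1}{-1}}{12} = \frac{\left(42 + 16\right) \left(-1\right)}{12} = \frac{58 \left(-1\right)}{12} = \frac{1}{12} \left(-58\right) = - \frac{29}{6}$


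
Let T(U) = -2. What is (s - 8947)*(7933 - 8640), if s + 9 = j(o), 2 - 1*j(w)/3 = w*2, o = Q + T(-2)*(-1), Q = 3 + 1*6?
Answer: 6374312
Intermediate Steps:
Q = 9 (Q = 3 + 6 = 9)
o = 11 (o = 9 - 2*(-1) = 9 + 2 = 11)
j(w) = 6 - 6*w (j(w) = 6 - 3*w*2 = 6 - 6*w)
s = -69 (s = -9 + (6 - 6*11) = -9 + (6 - 66) = -9 - 60 = -69)
(s - 8947)*(7933 - 8640) = (-69 - 8947)*(7933 - 8640) = -9016*(-707) = 6374312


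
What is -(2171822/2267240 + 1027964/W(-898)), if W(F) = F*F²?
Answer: -98149748767729/102613977603380 ≈ -0.95650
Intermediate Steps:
W(F) = F³
-(2171822/2267240 + 1027964/W(-898)) = -(2171822/2267240 + 1027964/((-898)³)) = -(2171822*(1/2267240) + 1027964/(-724150792)) = -(1085911/1133620 + 1027964*(-1/724150792)) = -(1085911/1133620 - 256991/181037698) = -1*98149748767729/102613977603380 = -98149748767729/102613977603380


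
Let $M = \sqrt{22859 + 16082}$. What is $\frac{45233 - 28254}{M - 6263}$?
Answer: $- \frac{106339477}{39186228} - \frac{16979 \sqrt{38941}}{39186228} \approx -2.7992$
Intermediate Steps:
$M = \sqrt{38941} \approx 197.33$
$\frac{45233 - 28254}{M - 6263} = \frac{45233 - 28254}{\sqrt{38941} - 6263} = \frac{16979}{-6263 + \sqrt{38941}}$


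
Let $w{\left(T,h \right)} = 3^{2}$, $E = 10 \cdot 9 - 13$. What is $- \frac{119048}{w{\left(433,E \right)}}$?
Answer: $- \frac{119048}{9} \approx -13228.0$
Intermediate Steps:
$E = 77$ ($E = 90 - 13 = 77$)
$w{\left(T,h \right)} = 9$
$- \frac{119048}{w{\left(433,E \right)}} = - \frac{119048}{9}$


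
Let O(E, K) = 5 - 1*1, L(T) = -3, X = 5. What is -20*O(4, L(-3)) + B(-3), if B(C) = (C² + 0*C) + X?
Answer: -66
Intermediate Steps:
B(C) = 5 + C² (B(C) = (C² + 0*C) + 5 = (C² + 0) + 5 = C² + 5 = 5 + C²)
O(E, K) = 4 (O(E, K) = 5 - 1 = 4)
-20*O(4, L(-3)) + B(-3) = -20*4 + (5 + (-3)²) = -80 + (5 + 9) = -80 + 14 = -66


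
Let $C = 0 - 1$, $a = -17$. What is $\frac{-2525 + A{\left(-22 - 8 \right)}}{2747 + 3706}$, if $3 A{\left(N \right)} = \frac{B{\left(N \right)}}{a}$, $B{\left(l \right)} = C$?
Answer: $- \frac{128774}{329103} \approx -0.39129$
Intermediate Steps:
$C = -1$
$B{\left(l \right)} = -1$
$A{\left(N \right)} = \frac{1}{51}$ ($A{\left(N \right)} = \frac{\left(-1\right) \frac{1}{-17}}{3} = \frac{\left(-1\right) \left(- \frac{1}{17}\right)}{3} = \frac{1}{3} \cdot \frac{1}{17} = \frac{1}{51}$)
$\frac{-2525 + A{\left(-22 - 8 \right)}}{2747 + 3706} = \frac{-2525 + \frac{1}{51}}{2747 + 3706} = - \frac{128774}{51 \cdot 6453} = \left(- \frac{128774}{51}\right) \frac{1}{6453} = - \frac{128774}{329103}$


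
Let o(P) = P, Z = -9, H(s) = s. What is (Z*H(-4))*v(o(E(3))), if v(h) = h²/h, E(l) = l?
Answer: 108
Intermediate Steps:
v(h) = h
(Z*H(-4))*v(o(E(3))) = -9*(-4)*3 = 36*3 = 108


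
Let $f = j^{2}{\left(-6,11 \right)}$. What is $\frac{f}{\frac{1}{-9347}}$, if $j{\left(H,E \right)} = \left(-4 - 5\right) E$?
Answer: $-91609947$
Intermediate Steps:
$j{\left(H,E \right)} = - 9 E$
$f = 9801$ ($f = \left(\left(-9\right) 11\right)^{2} = \left(-99\right)^{2} = 9801$)
$\frac{f}{\frac{1}{-9347}} = \frac{9801}{\frac{1}{-9347}} = \frac{9801}{- \frac{1}{9347}} = 9801 \left(-9347\right) = -91609947$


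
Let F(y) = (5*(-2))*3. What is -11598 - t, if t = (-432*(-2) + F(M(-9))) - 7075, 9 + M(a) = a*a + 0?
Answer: -5357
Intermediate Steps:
M(a) = -9 + a² (M(a) = -9 + (a*a + 0) = -9 + (a² + 0) = -9 + a²)
F(y) = -30 (F(y) = -10*3 = -30)
t = -6241 (t = (-432*(-2) - 30) - 7075 = (864 - 30) - 7075 = 834 - 7075 = -6241)
-11598 - t = -11598 - 1*(-6241) = -11598 + 6241 = -5357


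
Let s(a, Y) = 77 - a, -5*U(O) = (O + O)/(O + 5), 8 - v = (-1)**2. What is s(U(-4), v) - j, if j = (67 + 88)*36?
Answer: -27523/5 ≈ -5504.6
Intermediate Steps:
v = 7 (v = 8 - 1*(-1)**2 = 8 - 1*1 = 8 - 1 = 7)
j = 5580 (j = 155*36 = 5580)
U(O) = -2*O/(5*(5 + O)) (U(O) = -(O + O)/(5*(O + 5)) = -2*O/(5*(5 + O)))
s(U(-4), v) - j = (77 - (-2)*(-4)/(25 + 5*(-4))) - 1*5580 = (77 - (-2)*(-4)/(25 - 20)) - 5580 = (77 - (-2)*(-4)/5) - 5580 = (77 - 1*8/5) - 5580 = (77 - 8/5) - 5580 = 377/5 - 5580 = -27523/5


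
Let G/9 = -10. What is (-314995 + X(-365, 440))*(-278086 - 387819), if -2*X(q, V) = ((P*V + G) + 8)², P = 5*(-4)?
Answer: 26476354166085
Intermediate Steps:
G = -90 (G = 9*(-10) = -90)
P = -20
X(q, V) = -(-82 - 20*V)²/2 (X(q, V) = -((-20*V - 90) + 8)²/2 = -((-90 - 20*V) + 8)²/2 = -(-82 - 20*V)²/2)
(-314995 + X(-365, 440))*(-278086 - 387819) = (-314995 - 2*(41 + 10*440)²)*(-278086 - 387819) = (-314995 - 2*(41 + 4400)²)*(-665905) = (-314995 - 2*4441²)*(-665905) = (-314995 - 2*19722481)*(-665905) = (-314995 - 39444962)*(-665905) = -39759957*(-665905) = 26476354166085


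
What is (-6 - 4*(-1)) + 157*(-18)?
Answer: -2828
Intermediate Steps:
(-6 - 4*(-1)) + 157*(-18) = (-6 + 4) - 2826 = -2 - 2826 = -2828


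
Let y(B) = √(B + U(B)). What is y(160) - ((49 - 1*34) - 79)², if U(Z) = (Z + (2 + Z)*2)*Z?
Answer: -4096 + 20*√194 ≈ -3817.4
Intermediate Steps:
U(Z) = Z*(4 + 3*Z) (U(Z) = (Z + (4 + 2*Z))*Z = (4 + 3*Z)*Z = Z*(4 + 3*Z))
y(B) = √(B + B*(4 + 3*B))
y(160) - ((49 - 1*34) - 79)² = √(160*(5 + 3*160)) - ((49 - 1*34) - 79)² = √(160*(5 + 480)) - ((49 - 34) - 79)² = √(160*485) - (15 - 79)² = √77600 - 1*(-64)² = 20*√194 - 1*4096 = 20*√194 - 4096 = -4096 + 20*√194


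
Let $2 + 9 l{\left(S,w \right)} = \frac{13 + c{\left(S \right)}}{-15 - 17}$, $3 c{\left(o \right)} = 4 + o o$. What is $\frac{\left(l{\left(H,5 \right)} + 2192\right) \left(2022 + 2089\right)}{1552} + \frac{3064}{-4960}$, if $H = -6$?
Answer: $\frac{1206493826629}{207843840} \approx 5804.8$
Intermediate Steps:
$c{\left(o \right)} = \frac{4}{3} + \frac{o^{2}}{3}$ ($c{\left(o \right)} = \frac{4 + o o}{3} = \frac{4 + o^{2}}{3} = \frac{4}{3} + \frac{o^{2}}{3}$)
$l{\left(S,w \right)} = - \frac{235}{864} - \frac{S^{2}}{864}$ ($l{\left(S,w \right)} = - \frac{2}{9} + \frac{\left(13 + \left(\frac{4}{3} + \frac{S^{2}}{3}\right)\right) \frac{1}{-15 - 17}}{9} = - \frac{2}{9} + \frac{\left(\frac{43}{3} + \frac{S^{2}}{3}\right) \frac{1}{-32}}{9} = - \frac{2}{9} + \frac{\left(\frac{43}{3} + \frac{S^{2}}{3}\right) \left(- \frac{1}{32}\right)}{9} = - \frac{2}{9} + \frac{- \frac{43}{96} - \frac{S^{2}}{96}}{9} = - \frac{2}{9} - \left(\frac{43}{864} + \frac{S^{2}}{864}\right) = - \frac{235}{864} - \frac{S^{2}}{864}$)
$\frac{\left(l{\left(H,5 \right)} + 2192\right) \left(2022 + 2089\right)}{1552} + \frac{3064}{-4960} = \frac{\left(\left(- \frac{235}{864} - \frac{\left(-6\right)^{2}}{864}\right) + 2192\right) \left(2022 + 2089\right)}{1552} + \frac{3064}{-4960} = \left(\left(- \frac{235}{864} - \frac{1}{24}\right) + 2192\right) 4111 \cdot \frac{1}{1552} + 3064 \left(- \frac{1}{4960}\right) = \left(\left(- \frac{235}{864} - \frac{1}{24}\right) + 2192\right) 4111 \cdot \frac{1}{1552} - \frac{383}{620} = \left(- \frac{271}{864} + 2192\right) 4111 \cdot \frac{1}{1552} - \frac{383}{620} = \frac{1893617}{864} \cdot 4111 \cdot \frac{1}{1552} - \frac{383}{620} = \frac{7784659487}{864} \cdot \frac{1}{1552} - \frac{383}{620} = \frac{7784659487}{1340928} - \frac{383}{620} = \frac{1206493826629}{207843840}$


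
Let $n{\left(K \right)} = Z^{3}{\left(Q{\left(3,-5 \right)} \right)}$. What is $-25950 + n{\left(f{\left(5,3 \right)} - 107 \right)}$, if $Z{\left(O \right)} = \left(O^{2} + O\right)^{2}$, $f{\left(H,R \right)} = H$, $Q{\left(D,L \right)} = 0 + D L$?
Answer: $85766120974050$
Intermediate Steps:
$Q{\left(D,L \right)} = D L$
$Z{\left(O \right)} = \left(O + O^{2}\right)^{2}$
$n{\left(K \right)} = 85766121000000$ ($n{\left(K \right)} = \left(\left(3 \left(-5\right)\right)^{2} \left(1 + 3 \left(-5\right)\right)^{2}\right)^{3} = \left(\left(-15\right)^{2} \left(1 - 15\right)^{2}\right)^{3} = \left(225 \left(-14\right)^{2}\right)^{3} = \left(225 \cdot 196\right)^{3} = 44100^{3} = 85766121000000$)
$-25950 + n{\left(f{\left(5,3 \right)} - 107 \right)} = -25950 + 85766121000000 = 85766120974050$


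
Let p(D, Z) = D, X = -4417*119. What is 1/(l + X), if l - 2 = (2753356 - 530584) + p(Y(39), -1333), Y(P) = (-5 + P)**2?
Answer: 1/1698307 ≈ 5.8882e-7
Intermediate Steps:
X = -525623
l = 2223930 (l = 2 + ((2753356 - 530584) + (-5 + 39)**2) = 2 + (2222772 + 34**2) = 2 + (2222772 + 1156) = 2 + 2223928 = 2223930)
1/(l + X) = 1/(2223930 - 525623) = 1/1698307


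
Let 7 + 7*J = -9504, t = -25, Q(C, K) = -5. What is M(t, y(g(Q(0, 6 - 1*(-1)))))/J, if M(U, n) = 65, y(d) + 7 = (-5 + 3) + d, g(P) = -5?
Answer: -455/9511 ≈ -0.047839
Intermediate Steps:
y(d) = -9 + d (y(d) = -7 + ((-5 + 3) + d) = -7 + (-2 + d) = -9 + d)
J = -9511/7 (J = -1 + (⅐)*(-9504) = -1 - 9504/7 = -9511/7 ≈ -1358.7)
M(t, y(g(Q(0, 6 - 1*(-1)))))/J = 65/(-9511/7) = 65*(-7/9511) = -455/9511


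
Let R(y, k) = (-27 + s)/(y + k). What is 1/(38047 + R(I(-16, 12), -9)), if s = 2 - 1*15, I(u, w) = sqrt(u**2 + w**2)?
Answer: 11/418477 ≈ 2.6286e-5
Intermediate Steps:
s = -13 (s = 2 - 15 = -13)
R(y, k) = -40/(k + y) (R(y, k) = (-27 - 13)/(y + k) = -40/(k + y))
1/(38047 + R(I(-16, 12), -9)) = 1/(38047 - 40/(-9 + sqrt((-16)**2 + 12**2))) = 1/(38047 - 40/(-9 + sqrt(256 + 144))) = 1/(38047 - 40/(-9 + sqrt(400))) = 1/(38047 - 40/(-9 + 20)) = 1/(38047 - 40/11) = 1/(418477/11) = 11/418477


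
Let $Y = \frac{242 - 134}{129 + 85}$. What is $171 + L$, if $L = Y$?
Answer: $\frac{18351}{107} \approx 171.5$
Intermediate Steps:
$Y = \frac{54}{107}$ ($Y = \frac{108}{214} = 108 \cdot \frac{1}{214} = \frac{54}{107} \approx 0.50467$)
$L = \frac{54}{107} \approx 0.50467$
$171 + L = 171 + \frac{54}{107} = \frac{18351}{107}$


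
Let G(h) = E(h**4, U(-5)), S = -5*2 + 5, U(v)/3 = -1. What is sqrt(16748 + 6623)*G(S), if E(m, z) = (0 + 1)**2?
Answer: sqrt(23371) ≈ 152.88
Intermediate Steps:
U(v) = -3 (U(v) = 3*(-1) = -3)
E(m, z) = 1 (E(m, z) = 1**2 = 1)
S = -5 (S = -10 + 5 = -5)
G(h) = 1
sqrt(16748 + 6623)*G(S) = sqrt(16748 + 6623)*1 = sqrt(23371)*1 = sqrt(23371)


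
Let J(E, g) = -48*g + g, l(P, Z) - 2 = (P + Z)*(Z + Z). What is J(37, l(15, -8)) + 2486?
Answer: 7656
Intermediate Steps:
l(P, Z) = 2 + 2*Z*(P + Z) (l(P, Z) = 2 + (P + Z)*(Z + Z) = 2 + (P + Z)*(2*Z) = 2 + 2*Z*(P + Z))
J(E, g) = -47*g
J(37, l(15, -8)) + 2486 = -47*(2 + 2*(-8)² + 2*15*(-8)) + 2486 = -47*(2 + 2*64 - 240) + 2486 = -47*(2 + 128 - 240) + 2486 = -47*(-110) + 2486 = 5170 + 2486 = 7656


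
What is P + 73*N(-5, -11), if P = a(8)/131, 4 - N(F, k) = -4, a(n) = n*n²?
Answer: 77016/131 ≈ 587.91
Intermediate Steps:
a(n) = n³
N(F, k) = 8 (N(F, k) = 4 - 1*(-4) = 4 + 4 = 8)
P = 512/131 (P = 8³/131 = 512*(1/131) = 512/131 ≈ 3.9084)
P + 73*N(-5, -11) = 512/131 + 73*8 = 512/131 + 584 = 77016/131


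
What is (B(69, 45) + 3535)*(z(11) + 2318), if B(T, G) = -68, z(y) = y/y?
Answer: 8039973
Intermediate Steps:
z(y) = 1
(B(69, 45) + 3535)*(z(11) + 2318) = (-68 + 3535)*(1 + 2318) = 3467*2319 = 8039973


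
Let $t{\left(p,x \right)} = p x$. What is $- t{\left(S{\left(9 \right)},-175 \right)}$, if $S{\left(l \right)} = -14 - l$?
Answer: $-4025$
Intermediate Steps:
$- t{\left(S{\left(9 \right)},-175 \right)} = - \left(-14 - 9\right) \left(-175\right) = - \left(-23\right) \left(-175\right) = \left(-1\right) 4025 = -4025$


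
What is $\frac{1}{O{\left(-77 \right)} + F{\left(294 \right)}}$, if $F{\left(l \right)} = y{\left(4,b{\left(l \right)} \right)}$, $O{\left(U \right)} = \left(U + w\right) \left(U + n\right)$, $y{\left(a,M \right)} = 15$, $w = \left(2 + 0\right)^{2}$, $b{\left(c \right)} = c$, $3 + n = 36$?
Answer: $\frac{1}{3227} \approx 0.00030989$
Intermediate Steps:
$n = 33$ ($n = -3 + 36 = 33$)
$w = 4$ ($w = 2^{2} = 4$)
$O{\left(U \right)} = \left(4 + U\right) \left(33 + U\right)$ ($O{\left(U \right)} = \left(U + 4\right) \left(U + 33\right) = \left(4 + U\right) \left(33 + U\right)$)
$F{\left(l \right)} = 15$
$\frac{1}{O{\left(-77 \right)} + F{\left(294 \right)}} = \frac{1}{\left(132 + \left(-77\right)^{2} + 37 \left(-77\right)\right) + 15} = \frac{1}{\left(132 + 5929 - 2849\right) + 15} = \frac{1}{3212 + 15} = \frac{1}{3227}$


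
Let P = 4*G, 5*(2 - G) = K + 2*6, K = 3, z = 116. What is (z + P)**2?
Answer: 12544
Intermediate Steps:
G = -1 (G = 2 - (3 + 2*6)/5 = 2 - (3 + 12)/5 = 2 - 1/5*15 = 2 - 3 = -1)
P = -4 (P = 4*(-1) = -4)
(z + P)**2 = (116 - 4)**2 = 112**2 = 12544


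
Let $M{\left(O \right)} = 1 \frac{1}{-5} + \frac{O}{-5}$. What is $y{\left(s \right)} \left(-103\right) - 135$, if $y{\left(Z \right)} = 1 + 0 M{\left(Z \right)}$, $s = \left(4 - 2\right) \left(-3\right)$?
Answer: $-238$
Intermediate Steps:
$M{\left(O \right)} = - \frac{1}{5} - \frac{O}{5}$ ($M{\left(O \right)} = 1 \left(- \frac{1}{5}\right) + O \left(- \frac{1}{5}\right) = - \frac{1}{5} - \frac{O}{5}$)
$s = -6$ ($s = 2 \left(-3\right) = -6$)
$y{\left(Z \right)} = 1$ ($y{\left(Z \right)} = 1 + 0 \left(- \frac{1}{5} - \frac{Z}{5}\right) = 1 + 0 = 1$)
$y{\left(s \right)} \left(-103\right) - 135 = 1 \left(-103\right) - 135 = -103 - 135 = -238$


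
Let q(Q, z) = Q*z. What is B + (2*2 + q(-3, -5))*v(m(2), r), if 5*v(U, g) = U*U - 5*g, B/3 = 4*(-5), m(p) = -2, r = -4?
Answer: 156/5 ≈ 31.200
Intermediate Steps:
B = -60 (B = 3*(4*(-5)) = 3*(-20) = -60)
v(U, g) = -g + U²/5 (v(U, g) = (U*U - 5*g)/5 = (U² - 5*g)/5 = -g + U²/5)
B + (2*2 + q(-3, -5))*v(m(2), r) = -60 + (2*2 - 3*(-5))*(-1*(-4) + (⅕)*(-2)²) = -60 + (4 + 15)*(4 + (⅕)*4) = -60 + 19*(4 + ⅘) = -60 + 19*(24/5) = -60 + 456/5 = 156/5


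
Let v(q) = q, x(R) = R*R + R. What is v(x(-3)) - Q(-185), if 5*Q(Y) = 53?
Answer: -23/5 ≈ -4.6000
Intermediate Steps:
Q(Y) = 53/5 (Q(Y) = (⅕)*53 = 53/5)
x(R) = R + R² (x(R) = R² + R = R + R²)
v(x(-3)) - Q(-185) = -3*(1 - 3) - 1*53/5 = -3*(-2) - 53/5 = 6 - 53/5 = -23/5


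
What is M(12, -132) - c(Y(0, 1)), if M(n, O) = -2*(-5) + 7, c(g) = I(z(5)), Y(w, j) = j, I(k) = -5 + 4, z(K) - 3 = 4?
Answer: 18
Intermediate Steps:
z(K) = 7 (z(K) = 3 + 4 = 7)
I(k) = -1
c(g) = -1
M(n, O) = 17 (M(n, O) = 10 + 7 = 17)
M(12, -132) - c(Y(0, 1)) = 17 - 1*(-1) = 17 + 1 = 18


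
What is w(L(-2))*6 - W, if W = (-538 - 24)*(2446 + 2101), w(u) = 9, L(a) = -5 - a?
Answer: 2555468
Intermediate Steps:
W = -2555414 (W = -562*4547 = -2555414)
w(L(-2))*6 - W = 9*6 - 1*(-2555414) = 54 + 2555414 = 2555468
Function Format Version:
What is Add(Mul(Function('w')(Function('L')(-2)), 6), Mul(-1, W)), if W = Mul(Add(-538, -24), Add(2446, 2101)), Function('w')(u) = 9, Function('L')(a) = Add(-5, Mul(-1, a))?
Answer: 2555468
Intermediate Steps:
W = -2555414 (W = Mul(-562, 4547) = -2555414)
Add(Mul(Function('w')(Function('L')(-2)), 6), Mul(-1, W)) = Add(Mul(9, 6), Mul(-1, -2555414)) = Add(54, 2555414) = 2555468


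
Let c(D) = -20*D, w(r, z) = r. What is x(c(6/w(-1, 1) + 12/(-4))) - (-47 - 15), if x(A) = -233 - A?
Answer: -351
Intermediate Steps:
x(c(6/w(-1, 1) + 12/(-4))) - (-47 - 15) = (-233 - (-20)*(6/(-1) + 12/(-4))) - (-47 - 15) = (-233 - (-20)*(6*(-1) + 12*(-1/4))) - (-62) = (-233 - (-20)*(-6 - 3)) - 1*(-62) = (-233 - (-20)*(-9)) + 62 = (-233 - 1*180) + 62 = (-233 - 180) + 62 = -413 + 62 = -351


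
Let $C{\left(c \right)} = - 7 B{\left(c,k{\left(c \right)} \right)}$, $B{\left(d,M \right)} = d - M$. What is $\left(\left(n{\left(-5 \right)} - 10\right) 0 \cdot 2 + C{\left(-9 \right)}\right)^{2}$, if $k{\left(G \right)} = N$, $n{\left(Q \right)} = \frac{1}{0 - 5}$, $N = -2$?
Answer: $2401$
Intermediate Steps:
$n{\left(Q \right)} = - \frac{1}{5}$ ($n{\left(Q \right)} = \frac{1}{-5} = - \frac{1}{5}$)
$k{\left(G \right)} = -2$
$C{\left(c \right)} = -14 - 7 c$ ($C{\left(c \right)} = - 7 \left(c - -2\right) = - 7 \left(c + 2\right) = - 7 \left(2 + c\right) = -14 - 7 c$)
$\left(\left(n{\left(-5 \right)} - 10\right) 0 \cdot 2 + C{\left(-9 \right)}\right)^{2} = \left(\left(- \frac{1}{5} - 10\right) 0 \cdot 2 - -49\right)^{2} = \left(\left(- \frac{51}{5}\right) 0 + \left(-14 + 63\right)\right)^{2} = \left(0 + 49\right)^{2} = 49^{2} = 2401$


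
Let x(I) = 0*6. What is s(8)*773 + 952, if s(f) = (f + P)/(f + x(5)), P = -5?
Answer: 9935/8 ≈ 1241.9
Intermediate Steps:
x(I) = 0
s(f) = (-5 + f)/f (s(f) = (f - 5)/(f + 0) = (-5 + f)/f)
s(8)*773 + 952 = ((-5 + 8)/8)*773 + 952 = ((⅛)*3)*773 + 952 = (3/8)*773 + 952 = 2319/8 + 952 = 9935/8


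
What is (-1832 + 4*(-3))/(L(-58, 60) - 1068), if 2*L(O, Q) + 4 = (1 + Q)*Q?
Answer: -461/190 ≈ -2.4263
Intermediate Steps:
L(O, Q) = -2 + Q*(1 + Q)/2 (L(O, Q) = -2 + ((1 + Q)*Q)/2 = -2 + (Q*(1 + Q))/2 = -2 + Q*(1 + Q)/2)
(-1832 + 4*(-3))/(L(-58, 60) - 1068) = (-1832 + 4*(-3))/((-2 + (1/2)*60 + (1/2)*60**2) - 1068) = (-1832 - 12)/((-2 + 30 + (1/2)*3600) - 1068) = -1844/((-2 + 30 + 1800) - 1068) = -1844/(1828 - 1068) = -1844/760 = -1844*1/760 = -461/190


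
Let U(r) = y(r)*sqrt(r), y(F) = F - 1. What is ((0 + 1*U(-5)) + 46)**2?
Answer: 1936 - 552*I*sqrt(5) ≈ 1936.0 - 1234.3*I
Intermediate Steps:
y(F) = -1 + F
U(r) = sqrt(r)*(-1 + r) (U(r) = (-1 + r)*sqrt(r) = sqrt(r)*(-1 + r))
((0 + 1*U(-5)) + 46)**2 = ((0 + 1*(sqrt(-5)*(-1 - 5))) + 46)**2 = ((0 + 1*((I*sqrt(5))*(-6))) + 46)**2 = ((0 + 1*(-6*I*sqrt(5))) + 46)**2 = ((0 - 6*I*sqrt(5)) + 46)**2 = (-6*I*sqrt(5) + 46)**2 = (46 - 6*I*sqrt(5))**2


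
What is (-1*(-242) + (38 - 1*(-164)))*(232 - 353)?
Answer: -53724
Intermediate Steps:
(-1*(-242) + (38 - 1*(-164)))*(232 - 353) = (242 + (38 + 164))*(-121) = (242 + 202)*(-121) = 444*(-121) = -53724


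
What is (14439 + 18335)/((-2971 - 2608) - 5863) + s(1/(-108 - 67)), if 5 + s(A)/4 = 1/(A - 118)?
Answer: -2705300057/118144371 ≈ -22.898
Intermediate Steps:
s(A) = -20 + 4/(-118 + A) (s(A) = -20 + 4/(A - 118) = -20 + 4/(-118 + A))
(14439 + 18335)/((-2971 - 2608) - 5863) + s(1/(-108 - 67)) = (14439 + 18335)/((-2971 - 2608) - 5863) + 4*(591 - 5/(-108 - 67))/(-118 + 1/(-108 - 67)) = 32774/(-5579 - 5863) + 4*(591 - 5/(-175))/(-118 + 1/(-175)) = 32774/(-11442) + 4*(591 - 5*(-1/175))/(-118 - 1/175) = 32774*(-1/11442) + 4*(591 + 1/35)/(-20651/175) = -16387/5721 + 4*(-175/20651)*(20686/35) = -16387/5721 - 413720/20651 = -2705300057/118144371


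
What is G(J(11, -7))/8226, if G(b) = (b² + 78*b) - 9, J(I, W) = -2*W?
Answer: 1279/8226 ≈ 0.15548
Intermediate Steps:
G(b) = -9 + b² + 78*b
G(J(11, -7))/8226 = (-9 + (-2*(-7))² + 78*(-2*(-7)))/8226 = (-9 + 14² + 78*14)*(1/8226) = (-9 + 196 + 1092)*(1/8226) = 1279*(1/8226) = 1279/8226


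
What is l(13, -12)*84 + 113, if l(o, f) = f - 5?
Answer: -1315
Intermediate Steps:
l(o, f) = -5 + f
l(13, -12)*84 + 113 = (-5 - 12)*84 + 113 = -17*84 + 113 = -1428 + 113 = -1315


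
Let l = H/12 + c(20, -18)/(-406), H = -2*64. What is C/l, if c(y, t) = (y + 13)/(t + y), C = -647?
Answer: 1576092/26083 ≈ 60.426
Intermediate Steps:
H = -128
c(y, t) = (13 + y)/(t + y)
l = -26083/2436 (l = -128/12 + ((13 + 20)/(-18 + 20))/(-406) = -128*1/12 + (33/2)*(-1/406) = -32/3 + ((½)*33)*(-1/406) = -32/3 + (33/2)*(-1/406) = -32/3 - 33/812 = -26083/2436 ≈ -10.707)
C/l = -647/(-26083/2436) = -647*(-2436/26083) = 1576092/26083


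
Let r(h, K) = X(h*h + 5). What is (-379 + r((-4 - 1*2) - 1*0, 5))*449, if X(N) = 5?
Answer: -167926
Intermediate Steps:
r(h, K) = 5
(-379 + r((-4 - 1*2) - 1*0, 5))*449 = (-379 + 5)*449 = -374*449 = -167926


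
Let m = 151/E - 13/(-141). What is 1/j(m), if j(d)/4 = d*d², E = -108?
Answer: -32696769744/291302396189 ≈ -0.11224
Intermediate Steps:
m = -6629/5076 (m = 151/(-108) - 13/(-141) = 151*(-1/108) - 13*(-1/141) = -151/108 + 13/141 = -6629/5076 ≈ -1.3060)
j(d) = 4*d³ (j(d) = 4*(d*d²) = 4*d³)
1/j(m) = 1/(4*(-6629/5076)³) = 1/(4*(-291302396189/130787078976)) = 1/(-291302396189/32696769744) = -32696769744/291302396189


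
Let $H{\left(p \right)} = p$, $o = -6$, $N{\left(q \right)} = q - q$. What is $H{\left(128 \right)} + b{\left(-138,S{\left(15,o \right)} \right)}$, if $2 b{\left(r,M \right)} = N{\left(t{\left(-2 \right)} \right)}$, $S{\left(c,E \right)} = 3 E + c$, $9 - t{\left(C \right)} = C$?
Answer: $128$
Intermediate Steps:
$t{\left(C \right)} = 9 - C$
$N{\left(q \right)} = 0$
$S{\left(c,E \right)} = c + 3 E$
$b{\left(r,M \right)} = 0$ ($b{\left(r,M \right)} = \frac{1}{2} \cdot 0 = 0$)
$H{\left(128 \right)} + b{\left(-138,S{\left(15,o \right)} \right)} = 128 + 0 = 128$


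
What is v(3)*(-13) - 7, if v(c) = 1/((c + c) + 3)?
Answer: -76/9 ≈ -8.4444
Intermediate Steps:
v(c) = 1/(3 + 2*c) (v(c) = 1/(2*c + 3) = 1/(3 + 2*c))
v(3)*(-13) - 7 = -13/(3 + 2*3) - 7 = -13/(3 + 6) - 7 = -13/9 - 7 = -76/9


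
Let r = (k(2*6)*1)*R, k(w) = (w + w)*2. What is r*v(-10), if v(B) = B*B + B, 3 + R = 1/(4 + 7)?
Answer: -138240/11 ≈ -12567.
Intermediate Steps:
k(w) = 4*w (k(w) = (2*w)*2 = 4*w)
R = -32/11 (R = -3 + 1/(4 + 7) = -3 + 1/11 = -32/11 ≈ -2.9091)
r = -1536/11 (r = ((4*(2*6))*1)*(-32/11) = ((4*12)*1)*(-32/11) = (48*1)*(-32/11) = 48*(-32/11) = -1536/11 ≈ -139.64)
v(B) = B + B² (v(B) = B² + B = B + B²)
r*v(-10) = -(-15360)*(1 - 10)/11 = -(-15360)*(-9)/11 = -1536/11*90 = -138240/11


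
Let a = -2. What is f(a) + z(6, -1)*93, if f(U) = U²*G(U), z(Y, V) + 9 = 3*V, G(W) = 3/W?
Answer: -1122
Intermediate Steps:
z(Y, V) = -9 + 3*V
f(U) = 3*U (f(U) = U²*(3/U) = 3*U)
f(a) + z(6, -1)*93 = 3*(-2) + (-9 + 3*(-1))*93 = -6 + (-9 - 3)*93 = -6 - 12*93 = -6 - 1116 = -1122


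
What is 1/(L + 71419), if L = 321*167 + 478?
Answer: 1/125504 ≈ 7.9679e-6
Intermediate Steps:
L = 54085 (L = 53607 + 478 = 54085)
1/(L + 71419) = 1/(54085 + 71419) = 1/125504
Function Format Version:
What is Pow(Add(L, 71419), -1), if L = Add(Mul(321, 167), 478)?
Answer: Rational(1, 125504) ≈ 7.9679e-6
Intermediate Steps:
L = 54085 (L = Add(53607, 478) = 54085)
Pow(Add(L, 71419), -1) = Pow(Add(54085, 71419), -1) = Pow(125504, -1) = Rational(1, 125504)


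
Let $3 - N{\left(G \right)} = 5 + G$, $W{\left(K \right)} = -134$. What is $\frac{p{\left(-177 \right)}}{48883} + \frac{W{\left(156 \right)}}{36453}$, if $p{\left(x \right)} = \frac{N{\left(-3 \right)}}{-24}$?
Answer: $- \frac{52414727}{14255455992} \approx -0.0036768$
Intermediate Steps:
$N{\left(G \right)} = -2 - G$ ($N{\left(G \right)} = 3 - \left(5 + G\right) = -2 - G$)
$p{\left(x \right)} = - \frac{1}{24}$ ($p{\left(x \right)} = \frac{-2 - -3}{-24} = \left(-2 + 3\right) \left(- \frac{1}{24}\right) = 1 \left(- \frac{1}{24}\right) = - \frac{1}{24}$)
$\frac{p{\left(-177 \right)}}{48883} + \frac{W{\left(156 \right)}}{36453} = - \frac{1}{24 \cdot 48883} - \frac{134}{36453} = \left(- \frac{1}{24}\right) \frac{1}{48883} - \frac{134}{36453} = - \frac{1}{1173192} - \frac{134}{36453} = - \frac{52414727}{14255455992}$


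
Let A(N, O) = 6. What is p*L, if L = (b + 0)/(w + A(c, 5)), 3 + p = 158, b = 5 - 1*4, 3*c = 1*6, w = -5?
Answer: 155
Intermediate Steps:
c = 2 (c = (1*6)/3 = (⅓)*6 = 2)
b = 1 (b = 5 - 4 = 1)
p = 155 (p = -3 + 158 = 155)
L = 1 (L = (1 + 0)/(-5 + 6) = 1/1 = 1*1 = 1)
p*L = 155*1 = 155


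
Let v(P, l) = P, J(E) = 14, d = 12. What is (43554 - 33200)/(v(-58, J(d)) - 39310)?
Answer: -5177/19684 ≈ -0.26301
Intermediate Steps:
(43554 - 33200)/(v(-58, J(d)) - 39310) = (43554 - 33200)/(-58 - 39310) = 10354/(-39368) = 10354*(-1/39368) = -5177/19684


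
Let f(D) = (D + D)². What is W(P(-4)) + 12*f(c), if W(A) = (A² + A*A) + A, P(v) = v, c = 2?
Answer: 220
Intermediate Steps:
W(A) = A + 2*A² (W(A) = (A² + A²) + A = 2*A² + A = A + 2*A²)
f(D) = 4*D² (f(D) = (2*D)² = 4*D²)
W(P(-4)) + 12*f(c) = -4*(1 + 2*(-4)) + 12*(4*2²) = -4*(1 - 8) + 12*(4*4) = -4*(-7) + 12*16 = 28 + 192 = 220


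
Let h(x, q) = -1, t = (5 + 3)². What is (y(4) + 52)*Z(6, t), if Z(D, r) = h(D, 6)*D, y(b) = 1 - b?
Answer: -294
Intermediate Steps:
t = 64 (t = 8² = 64)
Z(D, r) = -D
(y(4) + 52)*Z(6, t) = ((1 - 1*4) + 52)*(-1*6) = ((1 - 4) + 52)*(-6) = (-3 + 52)*(-6) = 49*(-6) = -294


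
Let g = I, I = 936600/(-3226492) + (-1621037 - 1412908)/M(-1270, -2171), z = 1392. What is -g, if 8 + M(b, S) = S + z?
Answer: -2447065541685/634812301 ≈ -3854.8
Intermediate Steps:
M(b, S) = 1384 + S (M(b, S) = -8 + (S + 1392) = -8 + (1392 + S) = 1384 + S)
I = 2447065541685/634812301 (I = 936600/(-3226492) + (-1621037 - 1412908)/(1384 - 2171) = 936600*(-1/3226492) - 3033945/(-787) = -234150/806623 - 3033945*(-1/787) = -234150/806623 + 3033945/787 = 2447065541685/634812301 ≈ 3854.8)
g = 2447065541685/634812301 ≈ 3854.8
-g = -1*2447065541685/634812301 = -2447065541685/634812301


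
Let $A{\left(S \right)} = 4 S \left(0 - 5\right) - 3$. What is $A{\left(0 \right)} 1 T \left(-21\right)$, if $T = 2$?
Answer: $126$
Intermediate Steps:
$A{\left(S \right)} = -3 - 20 S$ ($A{\left(S \right)} = 4 S \left(-5\right) - 3 = 4 \left(- 5 S\right) - 3 = - 20 S - 3 = -3 - 20 S$)
$A{\left(0 \right)} 1 T \left(-21\right) = \left(-3 - 0\right) 1 \cdot 2 \left(-21\right) = \left(-3 + 0\right) 1 \cdot 2 \left(-21\right) = \left(-3\right) 1 \cdot 2 \left(-21\right) = \left(-3\right) 2 \left(-21\right) = \left(-6\right) \left(-21\right) = 126$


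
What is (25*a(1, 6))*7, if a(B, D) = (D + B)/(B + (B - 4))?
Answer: -1225/2 ≈ -612.50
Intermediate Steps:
a(B, D) = (B + D)/(-4 + 2*B) (a(B, D) = (B + D)/(B + (-4 + B)) = (B + D)/(-4 + 2*B))
(25*a(1, 6))*7 = (25*((1 + 6)/(2*(-2 + 1))))*7 = (25*((1/2)*7/(-1)))*7 = (25*((1/2)*(-1)*7))*7 = (25*(-7/2))*7 = -175/2*7 = -1225/2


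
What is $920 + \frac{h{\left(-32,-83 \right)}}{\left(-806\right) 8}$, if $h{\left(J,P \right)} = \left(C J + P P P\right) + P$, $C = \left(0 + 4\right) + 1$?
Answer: $\frac{3252095}{3224} \approx 1008.7$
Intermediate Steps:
$C = 5$ ($C = 4 + 1 = 5$)
$h{\left(J,P \right)} = P + P^{3} + 5 J$ ($h{\left(J,P \right)} = \left(5 J + P P P\right) + P = \left(5 J + P^{2} P\right) + P = \left(5 J + P^{3}\right) + P = \left(P^{3} + 5 J\right) + P = P + P^{3} + 5 J$)
$920 + \frac{h{\left(-32,-83 \right)}}{\left(-806\right) 8} = 920 + \frac{-83 + \left(-83\right)^{3} + 5 \left(-32\right)}{\left(-806\right) 8} = 920 + \frac{-83 - 571787 - 160}{-6448} = 920 - - \frac{286015}{3224} = 920 + \frac{286015}{3224} = \frac{3252095}{3224}$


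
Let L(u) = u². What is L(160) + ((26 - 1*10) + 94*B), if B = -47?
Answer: 21198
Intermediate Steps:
L(160) + ((26 - 1*10) + 94*B) = 160² + ((26 - 1*10) + 94*(-47)) = 25600 + ((26 - 10) - 4418) = 25600 + (16 - 4418) = 25600 - 4402 = 21198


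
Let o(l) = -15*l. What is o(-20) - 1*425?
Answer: -125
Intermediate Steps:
o(-20) - 1*425 = -15*(-20) - 1*425 = 300 - 425 = -125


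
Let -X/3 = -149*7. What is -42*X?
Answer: -131418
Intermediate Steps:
X = 3129 (X = -(-447)*7 = -3*(-1043) = 3129)
-42*X = -42*3129 = -131418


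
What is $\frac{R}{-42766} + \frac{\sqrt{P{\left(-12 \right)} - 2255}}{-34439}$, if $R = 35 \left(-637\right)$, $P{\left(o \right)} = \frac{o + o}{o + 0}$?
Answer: $\frac{22295}{42766} - \frac{i \sqrt{2253}}{34439} \approx 0.52133 - 0.0013783 i$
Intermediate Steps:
$P{\left(o \right)} = 2$ ($P{\left(o \right)} = \frac{2 o}{o} = 2$)
$R = -22295$
$\frac{R}{-42766} + \frac{\sqrt{P{\left(-12 \right)} - 2255}}{-34439} = - \frac{22295}{-42766} + \frac{\sqrt{2 - 2255}}{-34439} = \left(-22295\right) \left(- \frac{1}{42766}\right) + \sqrt{-2253} \left(- \frac{1}{34439}\right) = \frac{22295}{42766} + i \sqrt{2253} \left(- \frac{1}{34439}\right) = \frac{22295}{42766} - \frac{i \sqrt{2253}}{34439}$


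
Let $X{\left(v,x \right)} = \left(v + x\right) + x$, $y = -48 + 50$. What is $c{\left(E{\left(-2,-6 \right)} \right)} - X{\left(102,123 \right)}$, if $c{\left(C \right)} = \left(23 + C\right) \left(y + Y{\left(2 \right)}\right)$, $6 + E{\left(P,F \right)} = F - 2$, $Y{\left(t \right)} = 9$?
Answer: $-249$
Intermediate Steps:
$y = 2$
$E{\left(P,F \right)} = -8 + F$ ($E{\left(P,F \right)} = -6 + \left(F - 2\right) = -6 + \left(-2 + F\right) = -8 + F$)
$X{\left(v,x \right)} = v + 2 x$
$c{\left(C \right)} = 253 + 11 C$ ($c{\left(C \right)} = \left(23 + C\right) \left(2 + 9\right) = \left(23 + C\right) 11 = 253 + 11 C$)
$c{\left(E{\left(-2,-6 \right)} \right)} - X{\left(102,123 \right)} = \left(253 + 11 \left(-8 - 6\right)\right) - \left(102 + 2 \cdot 123\right) = \left(253 + 11 \left(-14\right)\right) - \left(102 + 246\right) = \left(253 - 154\right) - 348 = 99 - 348 = -249$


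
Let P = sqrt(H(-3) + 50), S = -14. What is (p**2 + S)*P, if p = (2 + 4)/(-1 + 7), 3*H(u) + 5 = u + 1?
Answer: -13*sqrt(429)/3 ≈ -89.753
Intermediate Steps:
H(u) = -4/3 + u/3 (H(u) = -5/3 + (u + 1)/3 = -5/3 + (1 + u)/3 = -5/3 + (1/3 + u/3) = -4/3 + u/3)
p = 1 (p = 6/6 = 6*(1/6) = 1)
P = sqrt(429)/3 (P = sqrt((-4/3 + (1/3)*(-3)) + 50) = sqrt((-4/3 - 1) + 50) = sqrt(-7/3 + 50) = sqrt(143/3) = sqrt(429)/3 ≈ 6.9041)
(p**2 + S)*P = (1**2 - 14)*(sqrt(429)/3) = (1 - 14)*(sqrt(429)/3) = -13*sqrt(429)/3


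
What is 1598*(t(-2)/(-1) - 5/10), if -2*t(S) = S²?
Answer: 2397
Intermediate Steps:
t(S) = -S²/2
1598*(t(-2)/(-1) - 5/10) = 1598*(-½*(-2)²/(-1) - 5/10) = 1598*(-½*4*(-1) - 5*⅒) = 1598*(-2*(-1) - ½) = 1598*(2 - ½) = 1598*(3/2) = 2397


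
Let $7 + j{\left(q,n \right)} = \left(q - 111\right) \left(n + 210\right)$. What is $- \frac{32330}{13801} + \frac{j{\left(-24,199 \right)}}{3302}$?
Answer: $- \frac{434436241}{22785451} \approx -19.066$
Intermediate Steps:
$j{\left(q,n \right)} = -7 + \left(-111 + q\right) \left(210 + n\right)$ ($j{\left(q,n \right)} = -7 + \left(q - 111\right) \left(n + 210\right) = -7 + \left(-111 + q\right) \left(210 + n\right)$)
$- \frac{32330}{13801} + \frac{j{\left(-24,199 \right)}}{3302} = - \frac{32330}{13801} + \frac{-23317 - 22089 + 210 \left(-24\right) + 199 \left(-24\right)}{3302} = \left(-32330\right) \frac{1}{13801} + \left(-23317 - 22089 - 5040 - 4776\right) \frac{1}{3302} = - \frac{32330}{13801} - \frac{27611}{1651} = - \frac{434436241}{22785451}$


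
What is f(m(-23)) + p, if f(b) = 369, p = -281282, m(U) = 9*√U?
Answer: -280913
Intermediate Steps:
f(m(-23)) + p = 369 - 281282 = -280913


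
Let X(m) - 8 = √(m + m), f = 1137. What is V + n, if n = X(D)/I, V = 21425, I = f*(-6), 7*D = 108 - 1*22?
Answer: 73080671/3411 - √301/23877 ≈ 21425.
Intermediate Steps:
D = 86/7 (D = (108 - 1*22)/7 = (108 - 22)/7 = (⅐)*86 = 86/7 ≈ 12.286)
X(m) = 8 + √2*√m (X(m) = 8 + √(m + m) = 8 + √(2*m) = 8 + √2*√m)
I = -6822 (I = 1137*(-6) = -6822)
n = -4/3411 - √301/23877 (n = (8 + √2*√(86/7))/(-6822) = (8 + √2*(√602/7))*(-1/6822) = (8 + 2*√301/7)*(-1/6822) = -4/3411 - √301/23877 ≈ -0.0018993)
V + n = 21425 + (-4/3411 - √301/23877) = 73080671/3411 - √301/23877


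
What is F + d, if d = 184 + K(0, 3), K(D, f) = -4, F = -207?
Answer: -27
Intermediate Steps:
d = 180 (d = 184 - 4 = 180)
F + d = -207 + 180 = -27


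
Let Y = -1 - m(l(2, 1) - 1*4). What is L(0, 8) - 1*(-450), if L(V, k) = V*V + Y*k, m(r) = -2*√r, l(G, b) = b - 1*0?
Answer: 442 + 16*I*√3 ≈ 442.0 + 27.713*I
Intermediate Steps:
l(G, b) = b (l(G, b) = b + 0 = b)
Y = -1 + 2*I*√3 (Y = -1 - (-2)*√(1 - 1*4) = -1 - (-2)*√(1 - 4) = -1 - (-2)*√(-3) = -1 - (-2)*I*√3 = -1 + 2*I*√3 ≈ -1.0 + 3.4641*I)
L(V, k) = V² + k*(-1 + 2*I*√3) (L(V, k) = V*V + (-1 + 2*I*√3)*k = V² + k*(-1 + 2*I*√3))
L(0, 8) - 1*(-450) = (0² - 1*8*(1 - 2*I*√3)) - 1*(-450) = (0 + (-8 + 16*I*√3)) + 450 = (-8 + 16*I*√3) + 450 = 442 + 16*I*√3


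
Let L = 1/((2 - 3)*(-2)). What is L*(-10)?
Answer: -5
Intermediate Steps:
L = 1/2 (L = 1/(-1*(-2)) = 1/2 ≈ 0.50000)
L*(-10) = (1/2)*(-10) = -5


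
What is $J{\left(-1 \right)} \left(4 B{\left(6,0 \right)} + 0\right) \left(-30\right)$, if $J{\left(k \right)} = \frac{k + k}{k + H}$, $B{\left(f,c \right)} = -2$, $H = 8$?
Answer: $- \frac{480}{7} \approx -68.571$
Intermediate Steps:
$J{\left(k \right)} = \frac{2 k}{8 + k}$ ($J{\left(k \right)} = \frac{k + k}{k + 8} = \frac{2 k}{8 + k}$)
$J{\left(-1 \right)} \left(4 B{\left(6,0 \right)} + 0\right) \left(-30\right) = 2 \left(-1\right) \frac{1}{8 - 1} \left(4 \left(-2\right) + 0\right) \left(-30\right) = 2 \left(-1\right) \frac{1}{7} \left(-8 + 0\right) \left(-30\right) = 2 \left(-1\right) \frac{1}{7} \left(-8\right) \left(-30\right) = \left(- \frac{2}{7}\right) \left(-8\right) \left(-30\right) = \frac{16}{7} \left(-30\right) = - \frac{480}{7}$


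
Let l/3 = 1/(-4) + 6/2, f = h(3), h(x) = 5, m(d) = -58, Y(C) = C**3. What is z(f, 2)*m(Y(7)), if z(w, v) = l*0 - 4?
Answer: 232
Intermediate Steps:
f = 5
l = 33/4 (l = 3*(1/(-4) + 6/2) = 3*(1*(-1/4) + 6*(1/2)) = 3*(-1/4 + 3) = 3*(11/4) = 33/4 ≈ 8.2500)
z(w, v) = -4 (z(w, v) = (33/4)*0 - 4 = 0 - 4 = -4)
z(f, 2)*m(Y(7)) = -4*(-58) = 232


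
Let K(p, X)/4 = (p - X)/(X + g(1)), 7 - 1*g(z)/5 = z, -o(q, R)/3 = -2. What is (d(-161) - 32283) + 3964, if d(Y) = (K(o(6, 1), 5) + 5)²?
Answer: -34658734/1225 ≈ -28293.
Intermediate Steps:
o(q, R) = 6 (o(q, R) = -3*(-2) = 6)
g(z) = 35 - 5*z
K(p, X) = 4*(p - X)/(30 + X) (K(p, X) = 4*((p - X)/(X + (35 - 5*1))) = 4*((p - X)/(X + (35 - 5))) = 4*((p - X)/(X + 30)) = 4*((p - X)/(30 + X)) = 4*(p - X)/(30 + X))
d(Y) = 32041/1225 (d(Y) = (4*(6 - 1*5)/(30 + 5) + 5)² = (4*(6 - 5)/35 + 5)² = (4*(1/35)*1 + 5)² = (4/35 + 5)² = (179/35)² = 32041/1225)
(d(-161) - 32283) + 3964 = (32041/1225 - 32283) + 3964 = -39514634/1225 + 3964 = -34658734/1225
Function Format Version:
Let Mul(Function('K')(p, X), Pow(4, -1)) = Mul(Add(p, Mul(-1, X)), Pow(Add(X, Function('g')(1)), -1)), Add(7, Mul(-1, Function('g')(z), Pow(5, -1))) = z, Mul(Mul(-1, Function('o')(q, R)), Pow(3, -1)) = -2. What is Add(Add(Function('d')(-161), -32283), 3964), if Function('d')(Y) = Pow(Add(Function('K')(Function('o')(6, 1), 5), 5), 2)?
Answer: Rational(-34658734, 1225) ≈ -28293.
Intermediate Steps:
Function('o')(q, R) = 6 (Function('o')(q, R) = Mul(-3, -2) = 6)
Function('g')(z) = Add(35, Mul(-5, z))
Function('K')(p, X) = Mul(4, Pow(Add(30, X), -1), Add(p, Mul(-1, X))) (Function('K')(p, X) = Mul(4, Mul(Add(p, Mul(-1, X)), Pow(Add(X, Add(35, Mul(-5, 1))), -1))) = Mul(4, Mul(Add(p, Mul(-1, X)), Pow(Add(X, Add(35, -5)), -1))) = Mul(4, Mul(Add(p, Mul(-1, X)), Pow(Add(X, 30), -1))) = Mul(4, Mul(Add(p, Mul(-1, X)), Pow(Add(30, X), -1))) = Mul(4, Mul(Pow(Add(30, X), -1), Add(p, Mul(-1, X)))) = Mul(4, Pow(Add(30, X), -1), Add(p, Mul(-1, X))))
Function('d')(Y) = Rational(32041, 1225) (Function('d')(Y) = Pow(Add(Mul(4, Pow(Add(30, 5), -1), Add(6, Mul(-1, 5))), 5), 2) = Pow(Add(Mul(4, Pow(35, -1), Add(6, -5)), 5), 2) = Pow(Add(Mul(4, Rational(1, 35), 1), 5), 2) = Pow(Add(Rational(4, 35), 5), 2) = Pow(Rational(179, 35), 2) = Rational(32041, 1225))
Add(Add(Function('d')(-161), -32283), 3964) = Add(Add(Rational(32041, 1225), -32283), 3964) = Add(Rational(-39514634, 1225), 3964) = Rational(-34658734, 1225)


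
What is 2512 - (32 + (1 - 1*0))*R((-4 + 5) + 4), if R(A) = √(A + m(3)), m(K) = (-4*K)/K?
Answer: 2479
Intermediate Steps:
m(K) = -4
R(A) = √(-4 + A) (R(A) = √(A - 4) = √(-4 + A))
2512 - (32 + (1 - 1*0))*R((-4 + 5) + 4) = 2512 - (32 + (1 - 1*0))*√(-4 + ((-4 + 5) + 4)) = 2512 - (32 + (1 + 0))*√(-4 + (1 + 4)) = 2512 - (32 + 1)*√(-4 + 5) = 2512 - 33*√1 = 2512 - 33 = 2479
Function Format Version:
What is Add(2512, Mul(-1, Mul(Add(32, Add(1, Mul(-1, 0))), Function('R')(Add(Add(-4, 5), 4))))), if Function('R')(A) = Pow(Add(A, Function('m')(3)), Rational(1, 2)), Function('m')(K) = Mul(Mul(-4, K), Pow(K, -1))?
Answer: 2479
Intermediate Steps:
Function('m')(K) = -4
Function('R')(A) = Pow(Add(-4, A), Rational(1, 2)) (Function('R')(A) = Pow(Add(A, -4), Rational(1, 2)) = Pow(Add(-4, A), Rational(1, 2)))
Add(2512, Mul(-1, Mul(Add(32, Add(1, Mul(-1, 0))), Function('R')(Add(Add(-4, 5), 4))))) = Add(2512, Mul(-1, Mul(Add(32, Add(1, Mul(-1, 0))), Pow(Add(-4, Add(Add(-4, 5), 4)), Rational(1, 2))))) = Add(2512, Mul(-1, Mul(Add(32, Add(1, 0)), Pow(Add(-4, Add(1, 4)), Rational(1, 2))))) = Add(2512, Mul(-1, Mul(Add(32, 1), Pow(Add(-4, 5), Rational(1, 2))))) = Add(2512, Mul(-1, Mul(33, Pow(1, Rational(1, 2))))) = Add(2512, Mul(-1, Mul(33, 1))) = Add(2512, Mul(-1, 33)) = Add(2512, -33) = 2479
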